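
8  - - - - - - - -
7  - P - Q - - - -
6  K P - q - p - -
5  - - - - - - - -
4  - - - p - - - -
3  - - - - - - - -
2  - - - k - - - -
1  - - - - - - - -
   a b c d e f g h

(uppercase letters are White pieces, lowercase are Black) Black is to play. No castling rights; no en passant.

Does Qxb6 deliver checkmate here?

no

After Qxb6: white king on a6; in check: yes, from the black queen on b6.
White has 1 legal reply: Kxb6.
In check but a legal move exists → not checkmate.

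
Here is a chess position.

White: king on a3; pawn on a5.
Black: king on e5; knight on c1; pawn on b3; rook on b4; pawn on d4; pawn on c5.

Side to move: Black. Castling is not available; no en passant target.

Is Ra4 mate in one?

After Ra4: white king on a3; in check: yes, from the black rook on a4.
White has 2 legal replies: Kxa4, Kb2.
In check but a legal move exists → not checkmate.

no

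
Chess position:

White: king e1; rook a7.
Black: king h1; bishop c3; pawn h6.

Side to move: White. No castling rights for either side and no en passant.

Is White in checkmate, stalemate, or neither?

White to move; white king on e1.
In check: yes, from the black bishop on c3.
Legal moves for White: Kf2, Ke2, Kf1, Kd1.
White is in check but has 4 legal moves → neither.

neither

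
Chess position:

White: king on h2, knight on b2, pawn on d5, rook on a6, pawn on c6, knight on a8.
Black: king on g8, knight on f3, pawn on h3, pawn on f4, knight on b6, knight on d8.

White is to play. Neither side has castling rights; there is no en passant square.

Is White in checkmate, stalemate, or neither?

neither

White to move; white king on h2.
In check: yes, from the black knight on f3.
Legal moves for White: Kxh3, Kh1.
White is in check but has 2 legal moves → neither.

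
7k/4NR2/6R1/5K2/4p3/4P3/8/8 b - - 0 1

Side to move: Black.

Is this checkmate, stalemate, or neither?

Black to move; black king on h8.
In check: no.
King squares — g7: attacked by Rg6; h7: attacked by Rf7; g8: attacked by Rg6.
Legal moves for Black: none.
Not in check and no legal moves → stalemate.

stalemate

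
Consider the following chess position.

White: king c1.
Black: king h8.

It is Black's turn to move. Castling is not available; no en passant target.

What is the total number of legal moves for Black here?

3

Black to move; king on h8.
In check: no.
Legal moves: Kg8, Kh7, Kg7.
Count: 3.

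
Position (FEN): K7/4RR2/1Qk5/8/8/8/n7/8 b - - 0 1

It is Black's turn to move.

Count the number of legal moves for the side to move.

2

Black to move; king on c6.
In check: yes, from the white queen on b6.
Legal moves: Kxb6, Kd5.
Count: 2.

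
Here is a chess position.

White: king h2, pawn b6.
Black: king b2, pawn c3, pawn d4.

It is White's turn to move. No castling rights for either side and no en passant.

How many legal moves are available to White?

White to move; king on h2.
In check: no.
Legal moves: Kh3, Kg3, Kg2, Kh1, Kg1, b7.
Count: 6.

6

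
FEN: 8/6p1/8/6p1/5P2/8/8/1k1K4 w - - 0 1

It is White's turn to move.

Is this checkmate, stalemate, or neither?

White to move; white king on d1.
In check: no.
Legal moves for White: Ke2, Kd2, Ke1, fxg5, f5.
White has 5 legal moves and is not in check → neither.

neither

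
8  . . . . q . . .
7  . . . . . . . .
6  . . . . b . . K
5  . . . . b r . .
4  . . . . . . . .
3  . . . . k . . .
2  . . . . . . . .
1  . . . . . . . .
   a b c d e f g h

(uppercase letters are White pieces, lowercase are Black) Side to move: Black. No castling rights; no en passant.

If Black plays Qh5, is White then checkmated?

yes

After Qh5: white king on h6; in check: yes, from the black queen on h5.
King squares — g5: attacked by Rf5; h5: attacked by Rf5; g6: attacked by Qh5; g7: attacked by Be5; h7: attacked by Qh5.
White has no legal moves → checkmate.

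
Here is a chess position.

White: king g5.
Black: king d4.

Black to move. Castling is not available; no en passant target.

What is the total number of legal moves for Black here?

8

Black to move; king on d4.
In check: no.
Legal moves: Ke5, Kd5, Kc5, Ke4, Kc4, Ke3, Kd3, Kc3.
Count: 8.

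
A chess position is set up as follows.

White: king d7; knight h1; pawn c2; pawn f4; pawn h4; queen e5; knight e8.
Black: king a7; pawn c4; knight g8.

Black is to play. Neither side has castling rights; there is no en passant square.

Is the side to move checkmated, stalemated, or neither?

neither

Black to move; black king on a7.
In check: no.
Legal moves for Black: Ne7, Nh6, Nf6+, Ka8, Kb7, Kb6, Ka6, c3.
Black has 8 legal moves and is not in check → neither.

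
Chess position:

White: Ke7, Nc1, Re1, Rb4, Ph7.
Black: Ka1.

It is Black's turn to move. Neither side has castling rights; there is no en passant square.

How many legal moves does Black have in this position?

0

Black to move; king on a1.
In check: no.
Legal moves: none.
Count: 0.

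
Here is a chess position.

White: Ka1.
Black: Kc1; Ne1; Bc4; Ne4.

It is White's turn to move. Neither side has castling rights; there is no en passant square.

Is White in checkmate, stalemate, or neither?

stalemate

White to move; white king on a1.
In check: no.
King squares — b1: attacked by Kc1; a2: attacked by Bc4; b2: attacked by Kc1.
Legal moves for White: none.
Not in check and no legal moves → stalemate.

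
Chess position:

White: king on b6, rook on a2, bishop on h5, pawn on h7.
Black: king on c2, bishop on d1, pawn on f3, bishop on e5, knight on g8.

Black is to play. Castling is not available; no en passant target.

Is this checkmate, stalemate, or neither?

Black to move; black king on c2.
In check: yes, from the white rook on a2.
King squares — b1: available; c1: available; d1: own bishop; b2: attacked by Ra2; d2: attacked by Ra2; b3: available; c3: available; d3: available.
Legal moves for Black: Kd3, Kc3, Kb3, Kc1, Kb1, Bb2.
Black is in check but has 6 legal moves → neither.

neither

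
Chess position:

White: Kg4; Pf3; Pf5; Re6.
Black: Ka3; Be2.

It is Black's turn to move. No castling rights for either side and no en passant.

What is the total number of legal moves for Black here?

Black to move; king on a3.
In check: no.
Legal moves: Kb4, Ka4, Kb3, Kb2, Ka2, Ba6, Bb5, Bc4, Bxf3+, Bd3, Bf1, Bd1.
Count: 12.

12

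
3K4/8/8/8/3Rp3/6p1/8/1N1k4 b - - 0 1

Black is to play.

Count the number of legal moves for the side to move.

Black to move; king on d1.
In check: yes, from the white rook on d4.
Legal moves: Ke2, Kc2, Ke1, Kc1.
Count: 4.

4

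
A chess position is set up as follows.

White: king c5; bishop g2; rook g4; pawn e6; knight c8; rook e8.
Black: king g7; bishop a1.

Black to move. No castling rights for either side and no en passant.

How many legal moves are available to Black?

3

Black to move; king on g7.
In check: yes, from the white rook on g4.
Legal moves: Kh7, Kh6, Kf6.
Count: 3.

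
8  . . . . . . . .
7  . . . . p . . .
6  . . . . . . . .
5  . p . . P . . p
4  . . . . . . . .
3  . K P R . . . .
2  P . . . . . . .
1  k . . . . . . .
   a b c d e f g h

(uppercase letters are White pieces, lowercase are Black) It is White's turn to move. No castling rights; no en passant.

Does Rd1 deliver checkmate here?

yes

After Rd1: black king on a1; in check: yes, from the white rook on d1.
King squares — b1: attacked by Rd1; a2: attacked by Kb3; b2: attacked by Kb3.
Black has no legal moves → checkmate.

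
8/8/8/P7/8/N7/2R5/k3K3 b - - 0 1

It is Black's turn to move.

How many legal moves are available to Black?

0

Black to move; king on a1.
In check: no.
Legal moves: none.
Count: 0.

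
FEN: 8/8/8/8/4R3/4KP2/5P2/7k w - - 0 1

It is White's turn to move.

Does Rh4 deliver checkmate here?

no

After Rh4: black king on h1; in check: yes, from the white rook on h4.
Black has 2 legal replies: Kg2, Kg1.
In check but a legal move exists → not checkmate.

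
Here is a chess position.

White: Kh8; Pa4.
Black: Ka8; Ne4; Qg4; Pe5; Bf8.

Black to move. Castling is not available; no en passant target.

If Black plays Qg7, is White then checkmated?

yes

After Qg7: white king on h8; in check: yes, from the black queen on g7.
King squares — g7: attacked by Bf8; h7: attacked by Qg7; g8: attacked by Qg7.
White has no legal moves → checkmate.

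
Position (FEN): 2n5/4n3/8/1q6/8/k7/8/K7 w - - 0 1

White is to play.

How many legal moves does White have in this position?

0

White to move; king on a1.
In check: no.
Legal moves: none.
Count: 0.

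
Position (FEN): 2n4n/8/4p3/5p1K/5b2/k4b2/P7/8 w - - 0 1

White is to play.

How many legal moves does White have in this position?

White to move; king on h5.
In check: yes, from the black bishop on f3.
Legal moves: Kh4.
Count: 1.

1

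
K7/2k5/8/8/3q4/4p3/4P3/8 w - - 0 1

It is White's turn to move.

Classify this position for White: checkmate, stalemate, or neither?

White to move; white king on a8.
In check: no.
King squares — a7: attacked by Qd4; b7: attacked by Kc7; b8: attacked by Kc7.
Legal moves for White: none.
Not in check and no legal moves → stalemate.

stalemate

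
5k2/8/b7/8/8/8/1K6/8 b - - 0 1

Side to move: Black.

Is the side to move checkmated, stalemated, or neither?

neither

Black to move; black king on f8.
In check: no.
Legal moves for Black: Kg8, Ke8, Kg7, Kf7, Ke7, Bc8, Bb7, Bb5, Bc4, Bd3, Be2, Bf1.
Black has 12 legal moves and is not in check → neither.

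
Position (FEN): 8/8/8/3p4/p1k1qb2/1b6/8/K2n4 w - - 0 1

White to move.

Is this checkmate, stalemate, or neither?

stalemate

White to move; white king on a1.
In check: no.
King squares — b1: attacked by Qe4; a2: attacked by Bb3; b2: attacked by Nd1.
Legal moves for White: none.
Not in check and no legal moves → stalemate.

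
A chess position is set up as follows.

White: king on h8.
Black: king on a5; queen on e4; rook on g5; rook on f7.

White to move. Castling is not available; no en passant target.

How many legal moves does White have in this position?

White to move; king on h8.
In check: no.
Legal moves: none.
Count: 0.

0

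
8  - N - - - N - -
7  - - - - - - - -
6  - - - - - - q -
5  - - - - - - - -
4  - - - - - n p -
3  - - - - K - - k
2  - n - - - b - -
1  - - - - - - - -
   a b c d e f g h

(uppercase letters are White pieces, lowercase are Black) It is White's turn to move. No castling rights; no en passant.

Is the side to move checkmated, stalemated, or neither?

neither

White to move; white king on e3.
In check: yes, from the black bishop on f2.
Legal moves for White: Kxf4, Kxf2, Kd2.
White is in check but has 3 legal moves → neither.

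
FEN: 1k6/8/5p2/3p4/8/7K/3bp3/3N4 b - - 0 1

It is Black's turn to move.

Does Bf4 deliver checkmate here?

no

After Bf4: white king on h3; in check: no.
White is not in check, so this cannot be checkmate.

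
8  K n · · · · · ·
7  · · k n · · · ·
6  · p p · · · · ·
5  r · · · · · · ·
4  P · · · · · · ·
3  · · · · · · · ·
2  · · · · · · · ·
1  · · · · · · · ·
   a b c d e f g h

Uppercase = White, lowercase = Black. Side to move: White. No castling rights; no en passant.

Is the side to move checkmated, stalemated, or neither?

checkmate

White to move; white king on a8.
In check: yes, from the black rook on a5.
King squares — a7: attacked by Ra5; b7: attacked by Kc7; b8: attacked by Kc7.
Legal moves for White: none.
In check with no legal moves → checkmate.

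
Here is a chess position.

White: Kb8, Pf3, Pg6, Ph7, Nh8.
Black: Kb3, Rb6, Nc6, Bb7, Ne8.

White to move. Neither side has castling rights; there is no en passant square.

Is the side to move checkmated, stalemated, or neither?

checkmate

White to move; white king on b8.
In check: yes, from the black knight on c6.
King squares — a7: attacked by Nc6; b7: attacked by Rb6; c7: attacked by Ne8; a8: attacked by Bb7; c8: attacked by Bb7.
Legal moves for White: none.
In check with no legal moves → checkmate.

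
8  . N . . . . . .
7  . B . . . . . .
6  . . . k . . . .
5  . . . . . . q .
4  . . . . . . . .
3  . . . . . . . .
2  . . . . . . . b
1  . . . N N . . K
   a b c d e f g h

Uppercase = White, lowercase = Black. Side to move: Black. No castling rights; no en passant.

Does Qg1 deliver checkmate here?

After Qg1: white king on h1; in check: yes, from the black queen on g1.
King squares — g1: attacked by Bh2; g2: attacked by Qg1; h2: attacked by Qg1.
White has no legal moves → checkmate.

yes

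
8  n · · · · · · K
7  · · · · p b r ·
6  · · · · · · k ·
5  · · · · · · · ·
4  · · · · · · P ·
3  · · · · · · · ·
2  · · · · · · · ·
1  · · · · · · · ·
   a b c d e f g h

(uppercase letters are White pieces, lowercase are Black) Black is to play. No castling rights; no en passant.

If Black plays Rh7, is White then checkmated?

yes

After Rh7: white king on h8; in check: yes, from the black rook on h7.
King squares — g7: attacked by Kg6; h7: attacked by Kg6; g8: attacked by Bf7.
White has no legal moves → checkmate.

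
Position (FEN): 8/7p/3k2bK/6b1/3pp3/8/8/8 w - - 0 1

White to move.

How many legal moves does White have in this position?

White to move; king on h6.
In check: yes, from the black bishop on g5.
Legal moves: Kg7, Kxg5.
Count: 2.

2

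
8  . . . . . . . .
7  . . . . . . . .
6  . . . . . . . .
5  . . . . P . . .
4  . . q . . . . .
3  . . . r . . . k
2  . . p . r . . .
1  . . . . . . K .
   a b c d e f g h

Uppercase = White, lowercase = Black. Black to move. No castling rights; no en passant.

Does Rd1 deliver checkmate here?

After Rd1: white king on g1; in check: yes, from the black rook on d1.
King squares — f1: attacked by Rd1; h1: attacked by Rd1; f2: attacked by Re2; g2: attacked by Re2; h2: attacked by Re2.
White has no legal moves → checkmate.

yes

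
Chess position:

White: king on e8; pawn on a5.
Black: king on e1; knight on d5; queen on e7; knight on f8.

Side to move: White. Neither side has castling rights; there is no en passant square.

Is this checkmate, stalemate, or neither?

White to move; white king on e8.
In check: yes, from the black queen on e7.
King squares — d7: attacked by Qe7; e7: attacked by Nd5; f7: attacked by Qe7; d8: attacked by Qe7; f8: attacked by Qe7.
Legal moves for White: none.
In check with no legal moves → checkmate.

checkmate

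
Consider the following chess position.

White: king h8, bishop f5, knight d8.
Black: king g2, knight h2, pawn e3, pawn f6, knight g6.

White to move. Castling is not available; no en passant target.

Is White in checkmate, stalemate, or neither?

neither

White to move; white king on h8.
In check: yes, from the black knight on g6.
King squares — g7: available; h7: available; g8: available.
Legal moves for White: Kg8, Kh7, Kg7, Bxg6.
White is in check but has 4 legal moves → neither.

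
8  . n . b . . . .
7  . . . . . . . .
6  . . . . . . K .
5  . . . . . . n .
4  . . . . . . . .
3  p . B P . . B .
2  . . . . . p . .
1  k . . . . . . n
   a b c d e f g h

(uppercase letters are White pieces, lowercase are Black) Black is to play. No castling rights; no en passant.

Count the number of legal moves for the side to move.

2

Black to move; king on a1.
In check: yes, from the white bishop on c3.
Legal moves: Ka2, Kb1.
Count: 2.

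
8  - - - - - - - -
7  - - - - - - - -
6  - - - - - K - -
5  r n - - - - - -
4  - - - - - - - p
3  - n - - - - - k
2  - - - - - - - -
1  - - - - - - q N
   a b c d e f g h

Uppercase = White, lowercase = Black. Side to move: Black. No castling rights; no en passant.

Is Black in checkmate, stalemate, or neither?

neither

Black to move; black king on h3.
In check: no.
Legal moves for Black include: Nc7, Na7, Nd6, N5d4, Nc3, Na3, Ra8, Ra7, Ra6+, Ra4, Ra3, Ra2, Ra1, Kg4, Kh2, Kg2, Nc5, N3d4, ... (list truncated; more exist).
Black has legal moves and is not in check → neither.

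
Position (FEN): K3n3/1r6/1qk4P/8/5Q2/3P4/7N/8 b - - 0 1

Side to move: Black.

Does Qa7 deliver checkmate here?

yes

After Qa7: white king on a8; in check: yes, from the black queen on a7.
King squares — a7: attacked by Rb7; b7: attacked by Kc6; b8: attacked by Qa7.
White has no legal moves → checkmate.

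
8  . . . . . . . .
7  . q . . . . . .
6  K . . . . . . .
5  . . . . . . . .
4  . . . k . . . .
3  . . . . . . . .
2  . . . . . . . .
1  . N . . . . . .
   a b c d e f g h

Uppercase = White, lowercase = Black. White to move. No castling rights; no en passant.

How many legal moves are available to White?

White to move; king on a6.
In check: yes, from the black queen on b7.
Legal moves: Kxb7, Ka5.
Count: 2.

2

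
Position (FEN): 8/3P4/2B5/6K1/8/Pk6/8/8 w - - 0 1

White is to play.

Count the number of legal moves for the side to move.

White to move; king on g5.
In check: no.
Legal moves: Ba8, Bb7, Bd5+, Bb5, Be4, Ba4+, Bf3, Bg2, Bh1, Kh6, Kg6, Kf6, Kh5, Kf5, Kh4, Kg4, Kf4, d8=Q, d8=R, d8=B, d8=N, a4.
Count: 22.

22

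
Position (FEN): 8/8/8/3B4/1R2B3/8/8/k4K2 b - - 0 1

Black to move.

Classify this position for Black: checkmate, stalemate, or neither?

stalemate

Black to move; black king on a1.
In check: no.
King squares — b1: attacked by Rb4; a2: attacked by Bd5; b2: attacked by Rb4.
Legal moves for Black: none.
Not in check and no legal moves → stalemate.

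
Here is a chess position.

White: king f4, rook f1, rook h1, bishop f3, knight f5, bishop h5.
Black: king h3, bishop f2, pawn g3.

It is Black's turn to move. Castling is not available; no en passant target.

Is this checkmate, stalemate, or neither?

checkmate

Black to move; black king on h3.
In check: yes, from the white rook on h1.
King squares — g2: attacked by Bf3; h2: attacked by Rh1; g3: own pawn; g4: attacked by Bf3; h4: attacked by Rh1.
Legal moves for Black: none.
In check with no legal moves → checkmate.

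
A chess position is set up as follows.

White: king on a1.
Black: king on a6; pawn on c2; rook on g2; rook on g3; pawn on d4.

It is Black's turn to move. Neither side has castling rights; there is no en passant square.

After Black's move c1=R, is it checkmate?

After c1=R: white king on a1; in check: yes, from the black rook on c1.
King squares — b1: attacked by Rc1; a2: attacked by Rg2; b2: attacked by Rg2.
White has no legal moves → checkmate.

yes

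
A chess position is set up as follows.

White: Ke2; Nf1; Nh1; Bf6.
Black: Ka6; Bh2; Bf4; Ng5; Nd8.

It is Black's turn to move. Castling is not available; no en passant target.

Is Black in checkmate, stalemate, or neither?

Black to move; black king on a6.
In check: no.
Legal moves for Black include: Ndf7, Nb7, Nde6, Nc6, Kb7, Ka7, Kb6, Kb5, Ka5, Nh7, Ngf7, Nge6, Ne4, Nh3, Nf3, Bb8, Bc7, Bd6, ... (list truncated; more exist).
Black has legal moves and is not in check → neither.

neither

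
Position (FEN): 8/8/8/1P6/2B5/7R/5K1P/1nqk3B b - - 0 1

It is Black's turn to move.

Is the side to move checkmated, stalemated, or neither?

Black to move; black king on d1.
In check: no.
Legal moves for Black: Kd2, Kc2, Qh6, Qg5, Qf4+, Qxc4, Qe3+, Qc3, Qa3, Qd2+, Qc2+, Qb2+, Nc3, Na3, Nd2.
Black has 15 legal moves and is not in check → neither.

neither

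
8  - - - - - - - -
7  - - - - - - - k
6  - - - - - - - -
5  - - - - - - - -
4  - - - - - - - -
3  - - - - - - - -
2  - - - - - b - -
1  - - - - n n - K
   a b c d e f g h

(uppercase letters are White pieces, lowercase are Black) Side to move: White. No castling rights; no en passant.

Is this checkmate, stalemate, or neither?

White to move; white king on h1.
In check: no.
King squares — g1: attacked by Bf2; g2: attacked by Ne1; h2: attacked by Nf1.
Legal moves for White: none.
Not in check and no legal moves → stalemate.

stalemate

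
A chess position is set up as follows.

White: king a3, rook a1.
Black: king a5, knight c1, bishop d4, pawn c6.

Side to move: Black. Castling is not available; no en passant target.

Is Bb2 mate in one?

After Bb2: white king on a3; in check: yes, from the black bishop on b2.
White has 1 legal reply: Kxb2+.
In check but a legal move exists → not checkmate.

no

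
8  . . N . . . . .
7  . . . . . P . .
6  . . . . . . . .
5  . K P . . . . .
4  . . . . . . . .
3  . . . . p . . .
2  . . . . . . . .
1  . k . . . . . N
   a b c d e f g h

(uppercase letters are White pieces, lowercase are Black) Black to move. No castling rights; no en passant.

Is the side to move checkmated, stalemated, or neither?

Black to move; black king on b1.
In check: no.
Legal moves for Black: Kc2, Kb2, Ka2, Kc1, Ka1, e2.
Black has 6 legal moves and is not in check → neither.

neither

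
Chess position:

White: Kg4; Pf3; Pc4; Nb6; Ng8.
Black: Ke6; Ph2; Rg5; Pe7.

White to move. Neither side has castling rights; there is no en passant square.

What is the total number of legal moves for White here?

White to move; king on g4.
In check: yes, from the black rook on g5.
Legal moves: Kxg5, Kh4, Kf4, Kh3.
Count: 4.

4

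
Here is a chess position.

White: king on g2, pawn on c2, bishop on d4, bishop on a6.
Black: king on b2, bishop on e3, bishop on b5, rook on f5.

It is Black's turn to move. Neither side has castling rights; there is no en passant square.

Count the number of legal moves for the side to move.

Black to move; king on b2.
In check: yes, from the white bishop on d4.
Legal moves: Ka3, Kxc2, Ka2, Kc1, Kb1, Bxd4.
Count: 6.

6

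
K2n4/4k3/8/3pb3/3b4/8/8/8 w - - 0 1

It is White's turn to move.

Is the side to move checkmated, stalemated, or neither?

White to move; white king on a8.
In check: no.
King squares — a7: attacked by Bd4; b7: attacked by Nd8; b8: attacked by Be5.
Legal moves for White: none.
Not in check and no legal moves → stalemate.

stalemate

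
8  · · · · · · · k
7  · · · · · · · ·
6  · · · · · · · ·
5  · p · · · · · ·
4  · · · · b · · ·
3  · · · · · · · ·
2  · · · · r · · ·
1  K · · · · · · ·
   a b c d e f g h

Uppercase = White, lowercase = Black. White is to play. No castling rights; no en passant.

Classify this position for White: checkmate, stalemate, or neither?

stalemate

White to move; white king on a1.
In check: no.
King squares — b1: attacked by Be4; a2: attacked by Re2; b2: attacked by Re2.
Legal moves for White: none.
Not in check and no legal moves → stalemate.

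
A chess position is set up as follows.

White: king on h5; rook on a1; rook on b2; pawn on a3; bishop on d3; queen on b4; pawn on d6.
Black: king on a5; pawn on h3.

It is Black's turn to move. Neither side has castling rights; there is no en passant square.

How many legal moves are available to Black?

Black to move; king on a5.
In check: yes, from the white queen on b4.
Legal moves: none.
Count: 0.

0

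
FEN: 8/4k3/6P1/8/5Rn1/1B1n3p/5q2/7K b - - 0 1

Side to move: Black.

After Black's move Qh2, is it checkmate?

After Qh2: white king on h1; in check: yes, from the black queen on h2.
King squares — g1: attacked by Qh2; g2: attacked by Qh2; h2: attacked by Ng4.
White has no legal moves → checkmate.

yes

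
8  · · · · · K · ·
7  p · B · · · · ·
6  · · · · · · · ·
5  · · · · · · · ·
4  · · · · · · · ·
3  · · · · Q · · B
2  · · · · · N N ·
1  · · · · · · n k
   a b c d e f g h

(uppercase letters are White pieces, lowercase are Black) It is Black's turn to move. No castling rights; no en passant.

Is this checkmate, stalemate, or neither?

checkmate

Black to move; black king on h1.
In check: yes, from the white knight on f2.
King squares — g1: own knight; g2: attacked by Bh3; h2: attacked by Bc7.
Legal moves for Black: none.
In check with no legal moves → checkmate.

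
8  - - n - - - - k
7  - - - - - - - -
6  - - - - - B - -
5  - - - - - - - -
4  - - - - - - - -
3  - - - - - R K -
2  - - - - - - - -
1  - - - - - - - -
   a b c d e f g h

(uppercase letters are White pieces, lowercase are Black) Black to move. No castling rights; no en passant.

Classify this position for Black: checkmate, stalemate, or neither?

Black to move; black king on h8.
In check: yes, from the white bishop on f6.
King squares — g7: attacked by Bf6; h7: available; g8: available.
Legal moves for Black: Kg8, Kh7.
Black is in check but has 2 legal moves → neither.

neither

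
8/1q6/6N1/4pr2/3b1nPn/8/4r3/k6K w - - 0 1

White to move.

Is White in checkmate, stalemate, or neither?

checkmate

White to move; white king on h1.
In check: yes, from the black queen on b7.
King squares — g1: attacked by Bd4; g2: attacked by Re2; h2: attacked by Re2.
Legal moves for White: none.
In check with no legal moves → checkmate.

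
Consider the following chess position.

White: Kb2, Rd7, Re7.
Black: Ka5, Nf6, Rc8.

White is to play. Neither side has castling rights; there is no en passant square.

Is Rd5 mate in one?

After Rd5: black king on a5; in check: yes, from the white rook on d5.
Black has 6 legal replies: Kb6, Ka6, Kb4, Ka4, Rc5, Nxd5.
In check but a legal move exists → not checkmate.

no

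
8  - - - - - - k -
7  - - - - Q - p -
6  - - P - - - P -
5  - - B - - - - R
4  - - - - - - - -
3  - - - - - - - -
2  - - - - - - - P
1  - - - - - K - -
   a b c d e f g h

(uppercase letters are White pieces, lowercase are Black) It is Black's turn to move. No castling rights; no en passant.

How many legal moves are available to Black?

Black to move; king on g8.
In check: no.
Legal moves: none.
Count: 0.

0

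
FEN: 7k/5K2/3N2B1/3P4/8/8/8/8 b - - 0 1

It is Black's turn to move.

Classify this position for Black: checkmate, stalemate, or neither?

stalemate

Black to move; black king on h8.
In check: no.
King squares — g7: attacked by Kf7; h7: attacked by Bg6; g8: attacked by Kf7.
Legal moves for Black: none.
Not in check and no legal moves → stalemate.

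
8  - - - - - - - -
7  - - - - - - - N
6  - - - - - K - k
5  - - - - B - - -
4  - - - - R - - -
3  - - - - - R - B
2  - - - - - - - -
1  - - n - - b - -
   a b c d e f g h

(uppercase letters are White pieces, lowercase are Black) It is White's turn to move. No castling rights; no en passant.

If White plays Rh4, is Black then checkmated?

After Rh4: black king on h6; in check: yes, from the white rook on h4.
King squares — g5: attacked by Kf6; h5: attacked by Rh4; g6: attacked by Kf6; g7: attacked by Kf6; h7: attacked by Rh4.
Black has no legal moves → checkmate.

yes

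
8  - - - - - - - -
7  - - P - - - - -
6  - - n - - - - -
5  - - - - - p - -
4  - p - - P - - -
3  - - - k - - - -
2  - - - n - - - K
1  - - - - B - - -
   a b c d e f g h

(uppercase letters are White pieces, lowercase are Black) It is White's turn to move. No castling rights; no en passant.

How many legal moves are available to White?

15

White to move; king on h2.
In check: no.
Legal moves: Kh3, Kg3, Kg2, Kh1, Kg1, Bh4, Bg3, Bf2, Bxd2, exf5, c8=Q, c8=R, c8=B, c8=N, e5.
Count: 15.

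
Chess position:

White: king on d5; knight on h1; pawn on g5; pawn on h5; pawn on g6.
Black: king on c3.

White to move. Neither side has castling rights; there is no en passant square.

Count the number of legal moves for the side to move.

White to move; king on d5.
In check: no.
Legal moves: Ke6, Kd6, Kc6, Ke5, Kc5, Ke4, Ng3, Nf2, g7, h6.
Count: 10.

10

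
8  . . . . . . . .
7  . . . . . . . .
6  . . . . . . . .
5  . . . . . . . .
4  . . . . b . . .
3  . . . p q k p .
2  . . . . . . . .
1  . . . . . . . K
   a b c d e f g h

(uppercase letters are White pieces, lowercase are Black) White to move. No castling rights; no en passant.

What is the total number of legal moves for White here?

0

White to move; king on h1.
In check: no.
Legal moves: none.
Count: 0.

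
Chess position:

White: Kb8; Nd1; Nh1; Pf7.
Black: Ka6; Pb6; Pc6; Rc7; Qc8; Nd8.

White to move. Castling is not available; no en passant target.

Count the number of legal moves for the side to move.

0

White to move; king on b8.
In check: yes, from the black queen on c8.
Legal moves: none.
Count: 0.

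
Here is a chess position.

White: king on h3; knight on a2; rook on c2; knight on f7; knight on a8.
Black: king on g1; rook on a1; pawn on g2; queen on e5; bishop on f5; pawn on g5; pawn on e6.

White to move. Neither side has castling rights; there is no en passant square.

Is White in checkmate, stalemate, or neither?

checkmate

White to move; white king on h3.
In check: yes, from the black bishop on f5.
King squares — g2: attacked by Kg1; h2: attacked by Kg1; g3: attacked by Qe5; g4: attacked by Bf5; h4: attacked by Pg5.
Legal moves for White: none.
In check with no legal moves → checkmate.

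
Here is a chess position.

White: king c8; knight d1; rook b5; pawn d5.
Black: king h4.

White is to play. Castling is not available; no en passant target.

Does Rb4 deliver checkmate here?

no

After Rb4: black king on h4; in check: yes, from the white rook on b4.
Black has 4 legal replies: Kh5, Kg5, Kh3, Kg3.
In check but a legal move exists → not checkmate.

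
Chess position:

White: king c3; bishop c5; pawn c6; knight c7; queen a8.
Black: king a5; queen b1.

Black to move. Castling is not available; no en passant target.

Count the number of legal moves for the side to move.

Black to move; king on a5.
In check: yes, from the white queen on a8.
Legal moves: none.
Count: 0.

0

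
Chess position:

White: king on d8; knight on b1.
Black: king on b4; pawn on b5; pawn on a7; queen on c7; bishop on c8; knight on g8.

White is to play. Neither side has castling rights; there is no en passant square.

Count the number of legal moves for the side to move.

2

White to move; king on d8.
In check: yes, from the black queen on c7.
Legal moves: Ke8, Kxc7.
Count: 2.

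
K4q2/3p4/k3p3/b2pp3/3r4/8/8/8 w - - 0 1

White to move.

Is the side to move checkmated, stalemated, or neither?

White to move; white king on a8.
In check: yes, from the black queen on f8.
King squares — a7: attacked by Ka6; b7: attacked by Ka6; b8: attacked by Qf8.
Legal moves for White: none.
In check with no legal moves → checkmate.

checkmate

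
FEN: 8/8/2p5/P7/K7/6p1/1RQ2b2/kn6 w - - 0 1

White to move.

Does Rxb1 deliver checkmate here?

yes

After Rxb1: black king on a1; in check: yes, from the white rook on b1.
King squares — b1: attacked by Qc2; a2: attacked by Qc2; b2: attacked by Rb1.
Black has no legal moves → checkmate.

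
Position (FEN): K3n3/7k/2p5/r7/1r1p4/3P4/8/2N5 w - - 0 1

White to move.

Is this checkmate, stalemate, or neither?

checkmate

White to move; white king on a8.
In check: yes, from the black rook on a5.
King squares — a7: attacked by Ra5; b7: attacked by Rb4; b8: attacked by Rb4.
Legal moves for White: none.
In check with no legal moves → checkmate.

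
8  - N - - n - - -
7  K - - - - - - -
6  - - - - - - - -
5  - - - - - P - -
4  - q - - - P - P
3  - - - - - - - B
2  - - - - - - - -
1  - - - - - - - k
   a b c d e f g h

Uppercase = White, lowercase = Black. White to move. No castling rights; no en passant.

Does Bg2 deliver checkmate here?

no

After Bg2: black king on h1; in check: yes, from the white bishop on g2.
Black has 3 legal replies: Kh2, Kxg2, Kg1.
In check but a legal move exists → not checkmate.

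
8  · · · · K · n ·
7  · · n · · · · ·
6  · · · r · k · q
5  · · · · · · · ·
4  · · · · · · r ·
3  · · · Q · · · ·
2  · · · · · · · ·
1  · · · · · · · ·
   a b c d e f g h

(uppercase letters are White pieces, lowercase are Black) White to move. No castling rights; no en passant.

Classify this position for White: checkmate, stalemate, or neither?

White to move; white king on e8.
In check: yes, from the black knight on c7.
King squares — d7: attacked by Rd6; e7: attacked by Kf6; f7: attacked by Kf6; d8: attacked by Rd6; f8: attacked by Qh6.
Legal moves for White: none.
In check with no legal moves → checkmate.

checkmate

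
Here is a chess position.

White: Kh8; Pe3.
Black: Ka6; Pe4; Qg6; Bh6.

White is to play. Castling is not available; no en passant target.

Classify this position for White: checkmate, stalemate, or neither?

White to move; white king on h8.
In check: no.
King squares — g7: attacked by Qg6; h7: attacked by Qg6; g8: attacked by Qg6.
Legal moves for White: none.
Not in check and no legal moves → stalemate.

stalemate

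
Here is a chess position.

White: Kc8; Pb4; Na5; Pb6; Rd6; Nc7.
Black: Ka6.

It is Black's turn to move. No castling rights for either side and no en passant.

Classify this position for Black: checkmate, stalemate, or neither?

Black to move; black king on a6.
In check: yes, from the white knight on c7.
King squares — a5: attacked by Pb4; b5: attacked by Nc7; b6: attacked by Rd6; a7: attacked by Pb6; b7: attacked by Na5.
Legal moves for Black: none.
In check with no legal moves → checkmate.

checkmate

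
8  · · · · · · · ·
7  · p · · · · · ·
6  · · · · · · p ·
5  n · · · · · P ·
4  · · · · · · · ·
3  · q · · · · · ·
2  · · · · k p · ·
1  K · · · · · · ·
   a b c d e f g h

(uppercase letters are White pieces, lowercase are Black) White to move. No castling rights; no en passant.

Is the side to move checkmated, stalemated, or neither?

White to move; white king on a1.
In check: no.
King squares — b1: attacked by Qb3; a2: attacked by Qb3; b2: attacked by Qb3.
Legal moves for White: none.
Not in check and no legal moves → stalemate.

stalemate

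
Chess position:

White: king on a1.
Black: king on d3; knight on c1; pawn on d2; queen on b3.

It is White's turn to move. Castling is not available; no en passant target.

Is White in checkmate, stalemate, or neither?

White to move; white king on a1.
In check: no.
King squares — b1: attacked by Qb3; a2: attacked by Nc1; b2: attacked by Qb3.
Legal moves for White: none.
Not in check and no legal moves → stalemate.

stalemate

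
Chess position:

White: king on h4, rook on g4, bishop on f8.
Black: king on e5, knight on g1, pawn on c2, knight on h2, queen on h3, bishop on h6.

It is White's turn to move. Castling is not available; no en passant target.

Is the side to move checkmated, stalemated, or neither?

checkmate

White to move; white king on h4.
In check: yes, from the black queen on h3.
King squares — g3: attacked by Qh3; h3: attacked by Ng1; g4: own rook; g5: attacked by Bh6; h5: attacked by Qh3.
Legal moves for White: none.
In check with no legal moves → checkmate.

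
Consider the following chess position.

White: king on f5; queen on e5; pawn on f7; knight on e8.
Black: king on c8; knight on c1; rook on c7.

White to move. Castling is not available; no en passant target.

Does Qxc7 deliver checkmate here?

yes

After Qxc7: black king on c8; in check: yes, from the white queen on c7.
King squares — b7: attacked by Qc7; c7: attacked by Ne8; d7: attacked by Qc7; b8: attacked by Qc7; d8: attacked by Qc7.
Black has no legal moves → checkmate.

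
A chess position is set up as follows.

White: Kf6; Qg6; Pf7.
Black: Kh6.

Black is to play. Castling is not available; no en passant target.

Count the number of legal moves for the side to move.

Black to move; king on h6.
In check: yes, from the white queen on g6.
Legal moves: none.
Count: 0.

0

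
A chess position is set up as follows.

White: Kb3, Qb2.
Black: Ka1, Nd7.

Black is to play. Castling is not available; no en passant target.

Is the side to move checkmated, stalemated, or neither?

checkmate

Black to move; black king on a1.
In check: yes, from the white queen on b2.
King squares — b1: attacked by Qb2; a2: attacked by Qb2; b2: attacked by Kb3.
Legal moves for Black: none.
In check with no legal moves → checkmate.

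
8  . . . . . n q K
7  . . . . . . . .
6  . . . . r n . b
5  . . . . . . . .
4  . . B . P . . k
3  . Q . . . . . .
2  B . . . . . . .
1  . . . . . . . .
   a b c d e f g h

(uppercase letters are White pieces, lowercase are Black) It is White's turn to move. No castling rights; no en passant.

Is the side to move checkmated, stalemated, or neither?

checkmate

White to move; white king on h8.
In check: yes, from the black queen on g8.
King squares — g7: attacked by Bh6; h7: attacked by Nf6; g8: attacked by Nf6.
Legal moves for White: none.
In check with no legal moves → checkmate.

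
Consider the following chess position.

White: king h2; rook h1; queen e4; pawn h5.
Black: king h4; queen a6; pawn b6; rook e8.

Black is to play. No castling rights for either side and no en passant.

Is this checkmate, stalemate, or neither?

neither

Black to move; black king on h4.
In check: yes, from the white queen on e4.
King squares — g3: attacked by Kh2; h3: attacked by Kh2; g4: attacked by Qe4; g5: available; h5: available.
Legal moves for Black: Kxh5, Kg5, Rxe4.
Black is in check but has 3 legal moves → neither.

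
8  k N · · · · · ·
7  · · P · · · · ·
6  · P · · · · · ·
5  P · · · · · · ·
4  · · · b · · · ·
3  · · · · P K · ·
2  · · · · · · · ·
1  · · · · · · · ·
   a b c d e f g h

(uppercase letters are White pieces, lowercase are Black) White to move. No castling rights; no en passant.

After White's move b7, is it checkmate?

no

After b7: black king on a8; in check: yes, from the white pawn on b7.
Black has 2 legal replies: Kxb7, Ka7.
In check but a legal move exists → not checkmate.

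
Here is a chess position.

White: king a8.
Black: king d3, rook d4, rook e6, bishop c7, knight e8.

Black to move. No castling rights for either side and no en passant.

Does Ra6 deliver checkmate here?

no

After Ra6: white king on a8; in check: yes, from the black rook on a6.
White has 1 legal reply: Kb7.
In check but a legal move exists → not checkmate.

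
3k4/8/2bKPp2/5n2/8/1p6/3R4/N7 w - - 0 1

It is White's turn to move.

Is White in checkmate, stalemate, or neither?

neither

White to move; white king on d6.
In check: yes, from the black knight on f5.
King squares — c5: available; d5: attacked by Bc6; e5: attacked by Pf6; c6: available; e6: own pawn; c7: attacked by Kd8; d7: attacked by Bc6; e7: attacked by Nf5.
Legal moves for White: Kxc6+, Kc5+.
White is in check but has 2 legal moves → neither.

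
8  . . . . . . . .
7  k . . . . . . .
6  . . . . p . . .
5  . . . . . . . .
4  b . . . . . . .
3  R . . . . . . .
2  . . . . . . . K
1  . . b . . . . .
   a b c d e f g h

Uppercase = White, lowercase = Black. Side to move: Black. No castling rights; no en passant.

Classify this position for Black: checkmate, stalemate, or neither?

Black to move; black king on a7.
In check: no.
Legal moves for Black: Kb8, Ka8, Kb7, Kb6, Ka6, Bh6, Bg5, Bf4+, Be3, Bxa3, Bd2, Bb2, e5.
Black has 13 legal moves and is not in check → neither.

neither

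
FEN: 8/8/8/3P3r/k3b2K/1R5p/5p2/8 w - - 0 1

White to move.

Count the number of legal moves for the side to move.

3

White to move; king on h4.
In check: yes, from the black rook on h5.
Legal moves: Kxh5, Kg4, Kg3.
Count: 3.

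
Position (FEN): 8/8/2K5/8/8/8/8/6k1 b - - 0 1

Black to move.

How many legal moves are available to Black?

Black to move; king on g1.
In check: no.
Legal moves: Kh2, Kg2, Kf2, Kh1, Kf1.
Count: 5.

5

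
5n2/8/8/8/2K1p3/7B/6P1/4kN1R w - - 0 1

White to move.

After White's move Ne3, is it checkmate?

After Ne3: black king on e1; in check: yes, from the white rook on h1.
Black has 3 legal replies: Kf2, Ke2, Kd2.
In check but a legal move exists → not checkmate.

no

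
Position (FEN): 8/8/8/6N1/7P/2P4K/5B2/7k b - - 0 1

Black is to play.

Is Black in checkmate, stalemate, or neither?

Black to move; black king on h1.
In check: no.
King squares — g1: attacked by Bf2; g2: attacked by Kh3; h2: attacked by Kh3.
Legal moves for Black: none.
Not in check and no legal moves → stalemate.

stalemate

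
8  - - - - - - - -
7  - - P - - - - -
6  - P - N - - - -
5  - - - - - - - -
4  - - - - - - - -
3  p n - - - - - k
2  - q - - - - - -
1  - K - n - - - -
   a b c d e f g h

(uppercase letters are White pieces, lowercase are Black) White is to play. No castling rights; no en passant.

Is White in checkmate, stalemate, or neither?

White to move; white king on b1.
In check: yes, from the black queen on b2.
King squares — a1: attacked by Qb2; c1: attacked by Qb2; a2: attacked by Qb2; b2: attacked by Nd1; c2: attacked by Qb2.
Legal moves for White: none.
In check with no legal moves → checkmate.

checkmate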